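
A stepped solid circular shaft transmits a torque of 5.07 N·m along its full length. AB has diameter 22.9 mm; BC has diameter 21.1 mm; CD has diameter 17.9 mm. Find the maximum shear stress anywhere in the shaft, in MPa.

Under the same torque, τ_max = 16T/(πd³) is largest where d is smallest — segment CD (d = 17.9 mm).
τ_max = 16·5.070/(π·(0.0179)³) = 4.502×10^6 Pa.

4.50 MPa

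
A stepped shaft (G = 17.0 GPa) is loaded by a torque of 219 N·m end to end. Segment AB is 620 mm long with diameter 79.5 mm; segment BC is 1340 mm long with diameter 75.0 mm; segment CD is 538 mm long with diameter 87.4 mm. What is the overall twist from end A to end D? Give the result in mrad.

J_AB = π(0.0795)⁴/32 = 3.92×10^-6 m⁴; J_BC = π(0.0750)⁴/32 = 3.11×10^-6 m⁴; J_CD = π(0.0874)⁴/32 = 5.73×10^-6 m⁴.
θ = (T/G)·Σ L_i/J_i = (219.0/17.0×10⁹)·(0.620/3.92×10^-6 + 1.34/3.11×10^-6 + 0.538/5.73×10^-6) = 8.804×10^-3 rad.

8.80 mrad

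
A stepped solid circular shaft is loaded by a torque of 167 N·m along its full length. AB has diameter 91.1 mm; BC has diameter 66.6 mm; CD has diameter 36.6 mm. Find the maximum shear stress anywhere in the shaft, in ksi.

2.52 ksi

Under the same torque, τ_max = 16T/(πd³) is largest where d is smallest — segment CD (d = 36.6 mm).
τ_max = 16·167.0/(π·(0.0366)³) = 1.735×10^7 Pa.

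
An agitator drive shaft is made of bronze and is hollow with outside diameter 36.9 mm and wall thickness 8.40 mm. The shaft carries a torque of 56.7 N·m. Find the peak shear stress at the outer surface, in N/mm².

6.30 N/mm²

J = π(d_o⁴ − d_i⁴)/32 = π(0.0369⁴ − 0.0201⁴)/32 = 1.660×10^-7 m⁴.
τ_max = T·r/J = 56.70 × 0.0184 / 1.660×10^-7 = 6.302×10^6 Pa.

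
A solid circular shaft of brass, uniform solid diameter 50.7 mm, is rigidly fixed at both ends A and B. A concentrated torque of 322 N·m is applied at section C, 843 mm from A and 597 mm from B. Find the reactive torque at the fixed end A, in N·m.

With uniform GJ and both ends fixed, compatibility θ_AC = θ_CB gives T_A·a = T_B·b, together with T_A + T_B = T₀.
T_A = T₀·b/(a+b) = 322.0·597/1440 = 133.5 N·m; T_B = 188.5 N·m.

133 N·m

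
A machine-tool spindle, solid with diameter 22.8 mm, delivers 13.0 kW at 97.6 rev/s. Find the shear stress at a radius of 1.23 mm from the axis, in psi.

143 psi

ω = 2π·97.6 = 613.2 rad/s, so T = P/ω = 13.0×10³ / 613.2 = 21.20 N·m.
J = πd⁴/32 = π(0.0228)⁴/32 = 2.653×10^-8 m⁴.
Shear stress varies linearly with radius: τ = T·r/J = 21.20 × 0.00123 / 2.653×10^-8 = 9.828×10^5 Pa.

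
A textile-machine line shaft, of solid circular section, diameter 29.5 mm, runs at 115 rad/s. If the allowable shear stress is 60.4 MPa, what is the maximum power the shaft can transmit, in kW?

35.0 kW

J = πd⁴/32 = π(0.0295)⁴/32 = 7.435×10^-8 m⁴.
T_max = τ_allow·J/r = 6.04×10^7 × 7.435×10^-8 / 0.0147 = 304.5 N·m.
ω = 115 rad/s, so P_max = T_max·ω = 3.501×10^4 W.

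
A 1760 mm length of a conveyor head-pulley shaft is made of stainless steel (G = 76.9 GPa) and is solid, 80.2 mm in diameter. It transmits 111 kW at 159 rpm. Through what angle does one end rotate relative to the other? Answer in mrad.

ω = 2π·159/60 = 16.65 rad/s, so T = P/ω = 111×10³ / 16.65 = 6666 N·m.
J = πd⁴/32 = π(0.0802)⁴/32 = 4.062×10^-6 m⁴.
θ = T·L/(G·J) = 6666 × 1.76 / (76.9×10⁹ × 4.062×10^-6) = 0.03757 rad.

37.6 mrad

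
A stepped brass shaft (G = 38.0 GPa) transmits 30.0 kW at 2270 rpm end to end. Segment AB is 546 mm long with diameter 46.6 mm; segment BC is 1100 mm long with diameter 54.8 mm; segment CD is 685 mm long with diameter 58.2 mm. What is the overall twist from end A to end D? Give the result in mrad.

10.1 mrad

ω = 2π·2270/60 = 237.7 rad/s, so T = P/ω = 30.0×10³ / 237.7 = 126.2 N·m.
J_AB = π(0.0466)⁴/32 = 4.63×10^-7 m⁴; J_BC = π(0.0548)⁴/32 = 8.85×10^-7 m⁴; J_CD = π(0.0582)⁴/32 = 1.13×10^-6 m⁴.
θ = (T/G)·Σ L_i/J_i = (126.2/38.0×10⁹)·(0.546/4.63×10^-7 + 1.10/8.85×10^-7 + 0.685/1.13×10^-6) = 0.01006 rad.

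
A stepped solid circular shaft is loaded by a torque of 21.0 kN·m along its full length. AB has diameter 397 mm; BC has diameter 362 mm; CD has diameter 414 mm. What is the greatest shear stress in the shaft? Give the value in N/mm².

2.25 N/mm²

Under the same torque, τ_max = 16T/(πd³) is largest where d is smallest — segment BC (d = 362 mm).
τ_max = 16·21000/(π·(0.362)³) = 2.255×10^6 Pa.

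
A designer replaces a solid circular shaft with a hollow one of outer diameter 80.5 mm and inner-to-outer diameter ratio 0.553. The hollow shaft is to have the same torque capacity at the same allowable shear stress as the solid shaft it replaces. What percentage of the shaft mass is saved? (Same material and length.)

25.9 %

Equal τ_max and T ⇒ the solid shaft needs d_s³ = d_o³(1−k⁴), so d_s = 80.5·(1−0.553⁴)^(1/3) = 77.91 mm.
Area ratio A_h/A_s = d_o²(1−k²)/d_s² = (1−k²)/(1−k⁴)^(2/3) = 0.7412.
Mass saving = 1 − 0.7412 = 25.9 %.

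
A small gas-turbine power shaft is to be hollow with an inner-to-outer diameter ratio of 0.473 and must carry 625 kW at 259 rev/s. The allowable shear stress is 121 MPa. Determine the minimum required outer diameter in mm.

25.7 mm

ω = 2π·259 = 1627 rad/s, so T = P/ω = 625×10³ / 1627 = 384.1 N·m.
For a hollow shaft with d_i/d_o = 0.473: τ_max = 16T/(π d_o³ (1−k⁴)), so d_o = [16T/(π τ_allow (1−k⁴))]^(1/3) = [16·384.1/(π·1.21×10^8·0.9499)]^(1/3) = 0.02572 m.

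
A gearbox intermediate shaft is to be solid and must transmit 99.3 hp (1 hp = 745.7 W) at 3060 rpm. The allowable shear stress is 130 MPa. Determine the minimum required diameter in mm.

20.8 mm

ω = 2π·3060/60 = 320.4 rad/s, so T = P/ω = 99.3×745.7 / 320.4 = 231.1 N·m.
For a solid shaft τ_max = 16T/(πd³), so d = (16T/(π τ_allow))^(1/3) = (16·231.1/(π·1.30×10^8))^(1/3) = 0.02084 m.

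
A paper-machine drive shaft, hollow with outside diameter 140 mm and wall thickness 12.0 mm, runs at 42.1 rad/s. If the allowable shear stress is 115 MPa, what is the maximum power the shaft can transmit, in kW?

J = π(d_o⁴ − d_i⁴)/32 = π(0.140⁴ − 0.116⁴)/32 = 1.994×10^-5 m⁴.
T_max = τ_allow·J/r = 1.15×10^8 × 1.994×10^-5 / 0.0700 = 32760 N·m.
ω = 42.1 rad/s, so P_max = T_max·ω = 1.379×10^6 W.

1380 kW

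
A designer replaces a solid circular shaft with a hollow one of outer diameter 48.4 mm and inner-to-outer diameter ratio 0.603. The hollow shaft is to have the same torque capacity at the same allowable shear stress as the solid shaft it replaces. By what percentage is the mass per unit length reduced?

Equal τ_max and T ⇒ the solid shaft needs d_s³ = d_o³(1−k⁴), so d_s = 48.4·(1−0.603⁴)^(1/3) = 46.17 mm.
Area ratio A_h/A_s = d_o²(1−k²)/d_s² = (1−k²)/(1−k⁴)^(2/3) = 0.6995.
Mass saving = 1 − 0.6995 = 30.1 %.

30.1 %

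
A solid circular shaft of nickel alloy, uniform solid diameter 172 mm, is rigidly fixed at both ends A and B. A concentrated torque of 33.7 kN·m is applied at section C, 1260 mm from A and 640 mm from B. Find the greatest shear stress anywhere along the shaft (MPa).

22.4 MPa

With uniform GJ and both ends fixed, compatibility θ_AC = θ_CB gives T_A·a = T_B·b, together with T_A + T_B = T₀.
T_A = T₀·b/(a+b) = 33700·640/1900 = 11350 N·m; T_B = 22350 N·m.
τ in each portion: τ_AC = 1.14×10^7 Pa, τ_CB = 2.24×10^7 Pa; maximum is in CB.
τ_max = T_CB·r/J = 22350·0.0860/8.59×10^-5 = 2.237×10^7 Pa.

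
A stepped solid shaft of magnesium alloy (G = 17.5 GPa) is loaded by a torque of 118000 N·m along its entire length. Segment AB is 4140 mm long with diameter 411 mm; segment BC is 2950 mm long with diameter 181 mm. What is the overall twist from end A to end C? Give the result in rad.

0.199 rad

J_AB = π(0.411)⁴/32 = 2.80×10^-3 m⁴; J_BC = π(0.181)⁴/32 = 1.05×10^-4 m⁴.
θ = (T/G)·Σ L_i/J_i = (118000/17.5×10⁹)·(4.14/2.80×10^-3 + 2.95/1.05×10^-4) = 0.1987 rad.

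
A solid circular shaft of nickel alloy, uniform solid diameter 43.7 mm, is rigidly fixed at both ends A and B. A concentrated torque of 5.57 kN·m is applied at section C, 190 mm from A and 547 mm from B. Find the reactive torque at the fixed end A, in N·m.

With uniform GJ and both ends fixed, compatibility θ_AC = θ_CB gives T_A·a = T_B·b, together with T_A + T_B = T₀.
T_A = T₀·b/(a+b) = 5570·547/737.0 = 4134 N·m; T_B = 1436 N·m.

4130 N·m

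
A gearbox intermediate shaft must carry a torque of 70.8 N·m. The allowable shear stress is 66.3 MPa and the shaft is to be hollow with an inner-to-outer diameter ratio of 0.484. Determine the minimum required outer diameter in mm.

17.9 mm

For a hollow shaft with d_i/d_o = 0.484: τ_max = 16T/(π d_o³ (1−k⁴)), so d_o = [16T/(π τ_allow (1−k⁴))]^(1/3) = [16·70.80/(π·6.63×10^7·0.9451)]^(1/3) = 0.01792 m.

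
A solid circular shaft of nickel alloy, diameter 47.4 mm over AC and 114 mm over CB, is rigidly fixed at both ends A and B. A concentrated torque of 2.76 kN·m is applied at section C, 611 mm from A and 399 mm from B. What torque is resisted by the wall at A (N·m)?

Compatibility: T_A·a/J_AC = T_B·b/J_CB with T_A + T_B = T₀.
J_AC = 4.96×10^-7 m⁴, J_CB = 1.66×10^-5 m⁴, so T_A = T₀·(J_AC/a)/((J_AC/a)+(J_CB/b)) = 52.84 N·m, T_B = 2707 N·m.

52.8 N·m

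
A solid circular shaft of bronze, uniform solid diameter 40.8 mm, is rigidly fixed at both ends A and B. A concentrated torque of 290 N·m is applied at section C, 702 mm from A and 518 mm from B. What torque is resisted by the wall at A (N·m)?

With uniform GJ and both ends fixed, compatibility θ_AC = θ_CB gives T_A·a = T_B·b, together with T_A + T_B = T₀.
T_A = T₀·b/(a+b) = 290.0·518/1220 = 123.1 N·m; T_B = 166.9 N·m.

123 N·m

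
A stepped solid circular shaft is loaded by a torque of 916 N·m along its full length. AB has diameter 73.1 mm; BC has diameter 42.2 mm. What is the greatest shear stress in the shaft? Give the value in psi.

Under the same torque, τ_max = 16T/(πd³) is largest where d is smallest — segment BC (d = 42.2 mm).
τ_max = 16·916.0/(π·(0.0422)³) = 6.208×10^7 Pa.

9000 psi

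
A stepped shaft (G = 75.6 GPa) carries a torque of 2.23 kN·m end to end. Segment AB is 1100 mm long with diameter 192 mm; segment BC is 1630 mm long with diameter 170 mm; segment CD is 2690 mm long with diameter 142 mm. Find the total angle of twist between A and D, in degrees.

0.161°

J_AB = π(0.192)⁴/32 = 1.33×10^-4 m⁴; J_BC = π(0.170)⁴/32 = 8.20×10^-5 m⁴; J_CD = π(0.142)⁴/32 = 3.99×10^-5 m⁴.
θ = (T/G)·Σ L_i/J_i = (2230/75.6×10⁹)·(1.10/1.33×10^-4 + 1.63/8.20×10^-5 + 2.69/3.99×10^-5) = 2.817×10^-3 rad.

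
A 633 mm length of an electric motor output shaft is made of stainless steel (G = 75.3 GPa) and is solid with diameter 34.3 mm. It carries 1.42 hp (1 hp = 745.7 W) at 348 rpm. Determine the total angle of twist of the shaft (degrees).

ω = 2π·348/60 = 36.44 rad/s, so T = P/ω = 1.42×745.7 / 36.44 = 29.06 N·m.
J = πd⁴/32 = π(0.0343)⁴/32 = 1.359×10^-7 m⁴.
θ = T·L/(G·J) = 29.06 × 0.633 / (75.3×10⁹ × 1.359×10^-7) = 1.798×10^-3 rad.

0.103°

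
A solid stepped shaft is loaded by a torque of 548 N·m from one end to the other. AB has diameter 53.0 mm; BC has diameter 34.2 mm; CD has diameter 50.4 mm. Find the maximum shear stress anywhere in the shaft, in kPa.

69800 kPa

Under the same torque, τ_max = 16T/(πd³) is largest where d is smallest — segment BC (d = 34.2 mm).
τ_max = 16·548.0/(π·(0.0342)³) = 6.977×10^7 Pa.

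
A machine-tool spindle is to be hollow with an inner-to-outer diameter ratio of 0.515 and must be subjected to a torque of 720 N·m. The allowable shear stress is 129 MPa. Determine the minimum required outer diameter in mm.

31.3 mm

For a hollow shaft with d_i/d_o = 0.515: τ_max = 16T/(π d_o³ (1−k⁴)), so d_o = [16T/(π τ_allow (1−k⁴))]^(1/3) = [16·720.0/(π·1.29×10^8·0.9297)]^(1/3) = 0.03127 m.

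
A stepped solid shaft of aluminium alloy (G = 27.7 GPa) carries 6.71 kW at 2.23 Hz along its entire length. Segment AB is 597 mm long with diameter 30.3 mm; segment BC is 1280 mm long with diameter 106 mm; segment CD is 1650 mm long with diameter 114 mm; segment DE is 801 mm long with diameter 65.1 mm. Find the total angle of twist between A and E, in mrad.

ω = 2π·2.23 = 14.01 rad/s, so T = P/ω = 6.71×10³ / 14.01 = 478.9 N·m.
J_AB = π(0.0303)⁴/32 = 8.28×10^-8 m⁴; J_BC = π(0.106)⁴/32 = 1.24×10^-5 m⁴; J_CD = π(0.114)⁴/32 = 1.66×10^-5 m⁴; J_DE = π(0.0651)⁴/32 = 1.76×10^-6 m⁴.
θ = (T/G)·Σ L_i/J_i = (478.9/27.7×10⁹)·(0.597/8.28×10^-8 + 1.28/1.24×10^-5 + 1.65/1.66×10^-5 + 0.801/1.76×10^-6) = 0.1361 rad.

136 mrad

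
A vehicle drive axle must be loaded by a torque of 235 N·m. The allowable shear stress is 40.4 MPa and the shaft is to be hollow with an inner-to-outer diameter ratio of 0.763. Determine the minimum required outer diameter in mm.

For a hollow shaft with d_i/d_o = 0.763: τ_max = 16T/(π d_o³ (1−k⁴)), so d_o = [16T/(π τ_allow (1−k⁴))]^(1/3) = [16·235.0/(π·4.04×10^7·0.6611)]^(1/3) = 0.03552 m.

35.5 mm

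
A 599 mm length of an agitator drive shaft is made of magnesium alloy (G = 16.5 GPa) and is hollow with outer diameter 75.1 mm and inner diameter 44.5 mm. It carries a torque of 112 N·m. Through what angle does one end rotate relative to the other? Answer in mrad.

1.49 mrad

J = π(d_o⁴ − d_i⁴)/32 = π(0.0751⁴ − 0.0445⁴)/32 = 2.738×10^-6 m⁴.
θ = T·L/(G·J) = 112.0 × 0.599 / (16.5×10⁹ × 2.738×10^-6) = 1.485×10^-3 rad.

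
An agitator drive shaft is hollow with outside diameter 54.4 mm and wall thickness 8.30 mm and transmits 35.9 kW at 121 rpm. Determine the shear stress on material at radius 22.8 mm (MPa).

ω = 2π·121/60 = 12.67 rad/s, so T = P/ω = 35.9×10³ / 12.67 = 2833 N·m.
J = π(d_o⁴ − d_i⁴)/32 = π(0.0544⁴ − 0.0378⁴)/32 = 6.594×10^-7 m⁴.
Shear stress varies linearly with radius: τ = T·r/J = 2833 × 0.0228 / 6.594×10^-7 = 9.797×10^7 Pa.

98.0 MPa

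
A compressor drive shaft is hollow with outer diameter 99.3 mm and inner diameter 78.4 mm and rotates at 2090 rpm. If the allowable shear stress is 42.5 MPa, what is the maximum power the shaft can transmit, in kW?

J = π(d_o⁴ − d_i⁴)/32 = π(0.0993⁴ − 0.0784⁴)/32 = 5.836×10^-6 m⁴.
T_max = τ_allow·J/r = 4.25×10^7 × 5.836×10^-6 / 0.0496 = 4996 N·m.
ω = 2π·2090/60 = 218.9 rad/s, so P_max = T_max·ω = 1.093×10^6 W.

1090 kW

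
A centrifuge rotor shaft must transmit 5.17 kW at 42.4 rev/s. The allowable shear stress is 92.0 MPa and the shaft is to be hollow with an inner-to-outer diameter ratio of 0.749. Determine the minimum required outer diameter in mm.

11.6 mm

ω = 2π·42.4 = 266.4 rad/s, so T = P/ω = 5.17×10³ / 266.4 = 19.41 N·m.
For a hollow shaft with d_i/d_o = 0.749: τ_max = 16T/(π d_o³ (1−k⁴)), so d_o = [16T/(π τ_allow (1−k⁴))]^(1/3) = [16·19.41/(π·9.20×10^7·0.6853)]^(1/3) = 0.01162 m.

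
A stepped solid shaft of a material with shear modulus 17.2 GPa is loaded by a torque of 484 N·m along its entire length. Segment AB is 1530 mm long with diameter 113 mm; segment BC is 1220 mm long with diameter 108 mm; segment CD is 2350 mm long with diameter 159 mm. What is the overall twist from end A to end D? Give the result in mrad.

6.31 mrad

J_AB = π(0.113)⁴/32 = 1.60×10^-5 m⁴; J_BC = π(0.108)⁴/32 = 1.34×10^-5 m⁴; J_CD = π(0.159)⁴/32 = 6.27×10^-5 m⁴.
θ = (T/G)·Σ L_i/J_i = (484.0/17.2×10⁹)·(1.53/1.60×10^-5 + 1.22/1.34×10^-5 + 2.35/6.27×10^-5) = 6.314×10^-3 rad.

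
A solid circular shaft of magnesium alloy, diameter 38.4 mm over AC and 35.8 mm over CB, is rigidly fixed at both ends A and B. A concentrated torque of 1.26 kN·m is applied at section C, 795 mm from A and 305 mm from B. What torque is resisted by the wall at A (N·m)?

Compatibility: T_A·a/J_AC = T_B·b/J_CB with T_A + T_B = T₀.
J_AC = 2.13×10^-7 m⁴, J_CB = 1.61×10^-7 m⁴, so T_A = T₀·(J_AC/a)/((J_AC/a)+(J_CB/b)) = 424.4 N·m, T_B = 835.6 N·m.

424 N·m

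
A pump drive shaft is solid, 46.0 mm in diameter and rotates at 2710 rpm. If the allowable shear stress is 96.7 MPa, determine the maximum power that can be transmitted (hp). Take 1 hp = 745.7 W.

J = πd⁴/32 = π(0.0460)⁴/32 = 4.396×10^-7 m⁴.
T_max = τ_allow·J/r = 9.67×10^7 × 4.396×10^-7 / 0.0230 = 1848 N·m.
ω = 2π·2710/60 = 283.8 rad/s, so P_max = T_max·ω = 5.245×10^5 W.

703 hp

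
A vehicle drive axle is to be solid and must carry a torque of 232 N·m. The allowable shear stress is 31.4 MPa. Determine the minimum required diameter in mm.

For a solid shaft τ_max = 16T/(πd³), so d = (16T/(π τ_allow))^(1/3) = (16·232.0/(π·3.14×10^7))^(1/3) = 0.03351 m.

33.5 mm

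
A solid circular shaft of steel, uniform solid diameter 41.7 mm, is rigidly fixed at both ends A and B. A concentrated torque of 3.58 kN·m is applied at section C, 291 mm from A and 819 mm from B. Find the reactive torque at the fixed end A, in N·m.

With uniform GJ and both ends fixed, compatibility θ_AC = θ_CB gives T_A·a = T_B·b, together with T_A + T_B = T₀.
T_A = T₀·b/(a+b) = 3580·819/1110 = 2641 N·m; T_B = 938.5 N·m.

2640 N·m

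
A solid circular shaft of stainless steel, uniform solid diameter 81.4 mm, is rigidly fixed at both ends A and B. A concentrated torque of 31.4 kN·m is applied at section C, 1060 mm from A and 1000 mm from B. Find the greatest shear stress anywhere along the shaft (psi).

With uniform GJ and both ends fixed, compatibility θ_AC = θ_CB gives T_A·a = T_B·b, together with T_A + T_B = T₀.
T_A = T₀·b/(a+b) = 31400·1000/2060 = 15240 N·m; T_B = 16160 N·m.
τ in each portion: τ_AC = 1.44×10^8 Pa, τ_CB = 1.53×10^8 Pa; maximum is in CB.
τ_max = T_CB·r/J = 16160·0.0407/4.31×10^-6 = 1.526×10^8 Pa.

22100 psi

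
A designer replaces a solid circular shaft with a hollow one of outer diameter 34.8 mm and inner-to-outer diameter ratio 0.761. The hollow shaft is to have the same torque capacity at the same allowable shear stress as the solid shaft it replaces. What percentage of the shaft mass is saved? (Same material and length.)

Equal τ_max and T ⇒ the solid shaft needs d_s³ = d_o³(1−k⁴), so d_s = 34.8·(1−0.761⁴)^(1/3) = 30.37 mm.
Area ratio A_h/A_s = d_o²(1−k²)/d_s² = (1−k²)/(1−k⁴)^(2/3) = 0.5526.
Mass saving = 1 − 0.5526 = 44.7 %.

44.7 %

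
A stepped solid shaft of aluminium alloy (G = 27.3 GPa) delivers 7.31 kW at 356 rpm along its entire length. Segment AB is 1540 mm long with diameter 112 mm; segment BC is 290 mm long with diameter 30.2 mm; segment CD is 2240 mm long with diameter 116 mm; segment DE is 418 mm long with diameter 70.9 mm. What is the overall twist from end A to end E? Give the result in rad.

ω = 2π·356/60 = 37.28 rad/s, so T = P/ω = 7.31×10³ / 37.28 = 196.1 N·m.
J_AB = π(0.112)⁴/32 = 1.54×10^-5 m⁴; J_BC = π(0.0302)⁴/32 = 8.17×10^-8 m⁴; J_CD = π(0.116)⁴/32 = 1.78×10^-5 m⁴; J_DE = π(0.0709)⁴/32 = 2.48×10^-6 m⁴.
θ = (T/G)·Σ L_i/J_i = (196.1/27.3×10⁹)·(1.54/1.54×10^-5 + 0.290/8.17×10^-8 + 2.24/1.78×10^-5 + 0.418/2.48×10^-6) = 0.02834 rad.

0.0283 rad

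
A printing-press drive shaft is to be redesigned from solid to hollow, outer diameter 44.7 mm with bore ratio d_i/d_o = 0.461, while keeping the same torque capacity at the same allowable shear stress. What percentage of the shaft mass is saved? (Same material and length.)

18.8 %

Equal τ_max and T ⇒ the solid shaft needs d_s³ = d_o³(1−k⁴), so d_s = 44.7·(1−0.461⁴)^(1/3) = 44.02 mm.
Area ratio A_h/A_s = d_o²(1−k²)/d_s² = (1−k²)/(1−k⁴)^(2/3) = 0.8121.
Mass saving = 1 − 0.8121 = 18.8 %.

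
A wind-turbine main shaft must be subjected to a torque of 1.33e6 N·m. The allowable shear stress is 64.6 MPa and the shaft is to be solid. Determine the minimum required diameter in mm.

472 mm

For a solid shaft τ_max = 16T/(πd³), so d = (16T/(π τ_allow))^(1/3) = (16·1.330e6/(π·6.46×10^7))^(1/3) = 0.4716 m.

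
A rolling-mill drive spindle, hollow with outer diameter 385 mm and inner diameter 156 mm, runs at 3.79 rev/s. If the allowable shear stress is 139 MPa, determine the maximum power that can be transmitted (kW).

J = π(d_o⁴ − d_i⁴)/32 = π(0.385⁴ − 0.156⁴)/32 = 2.099×10^-3 m⁴.
T_max = τ_allow·J/r = 1.39×10^8 × 2.099×10^-3 / 0.193 = 1.516e6 N·m.
ω = 2π·3.79 = 23.81 rad/s, so P_max = T_max·ω = 3.609×10^7 W.

36100 kW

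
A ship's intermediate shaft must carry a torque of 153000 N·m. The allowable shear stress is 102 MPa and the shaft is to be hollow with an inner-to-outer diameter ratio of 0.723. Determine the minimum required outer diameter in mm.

219 mm

For a hollow shaft with d_i/d_o = 0.723: τ_max = 16T/(π d_o³ (1−k⁴)), so d_o = [16T/(π τ_allow (1−k⁴))]^(1/3) = [16·153000/(π·1.02×10^8·0.7268)]^(1/3) = 0.2191 m.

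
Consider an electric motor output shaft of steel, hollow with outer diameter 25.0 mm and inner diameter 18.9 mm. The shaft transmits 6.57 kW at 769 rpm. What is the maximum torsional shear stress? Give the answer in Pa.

3.95e7 Pa

ω = 2π·769/60 = 80.53 rad/s, so T = P/ω = 6.57×10³ / 80.53 = 81.59 N·m.
J = π(d_o⁴ − d_i⁴)/32 = π(0.0250⁴ − 0.0189⁴)/32 = 2.582×10^-8 m⁴.
τ_max = T·r/J = 81.59 × 0.0125 / 2.582×10^-8 = 3.949×10^7 Pa.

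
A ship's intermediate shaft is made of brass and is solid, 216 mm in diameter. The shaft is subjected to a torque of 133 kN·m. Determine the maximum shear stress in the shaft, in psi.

9750 psi

J = πd⁴/32 = π(0.216)⁴/32 = 2.137×10^-4 m⁴.
τ_max = T·r/J = 133000 × 0.108 / 2.137×10^-4 = 6.721×10^7 Pa.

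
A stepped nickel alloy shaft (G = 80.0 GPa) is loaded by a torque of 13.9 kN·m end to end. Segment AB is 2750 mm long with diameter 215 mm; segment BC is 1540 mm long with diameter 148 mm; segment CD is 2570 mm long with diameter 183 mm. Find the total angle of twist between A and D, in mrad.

J_AB = π(0.215)⁴/32 = 2.10×10^-4 m⁴; J_BC = π(0.148)⁴/32 = 4.71×10^-5 m⁴; J_CD = π(0.183)⁴/32 = 1.10×10^-4 m⁴.
θ = (T/G)·Σ L_i/J_i = (13900/80.0×10⁹)·(2.75/2.10×10^-4 + 1.54/4.71×10^-5 + 2.57/1.10×10^-4) = 0.01201 rad.

12.0 mrad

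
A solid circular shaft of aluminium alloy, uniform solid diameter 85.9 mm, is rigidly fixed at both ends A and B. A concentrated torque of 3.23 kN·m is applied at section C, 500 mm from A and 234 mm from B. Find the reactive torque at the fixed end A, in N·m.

With uniform GJ and both ends fixed, compatibility θ_AC = θ_CB gives T_A·a = T_B·b, together with T_A + T_B = T₀.
T_A = T₀·b/(a+b) = 3230·234/734.0 = 1030 N·m; T_B = 2200 N·m.

1030 N·m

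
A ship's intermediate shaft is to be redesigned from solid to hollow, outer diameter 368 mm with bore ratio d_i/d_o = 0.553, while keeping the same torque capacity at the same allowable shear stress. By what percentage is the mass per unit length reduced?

25.9 %

Equal τ_max and T ⇒ the solid shaft needs d_s³ = d_o³(1−k⁴), so d_s = 368·(1−0.553⁴)^(1/3) = 356.2 mm.
Area ratio A_h/A_s = d_o²(1−k²)/d_s² = (1−k²)/(1−k⁴)^(2/3) = 0.7412.
Mass saving = 1 − 0.7412 = 25.9 %.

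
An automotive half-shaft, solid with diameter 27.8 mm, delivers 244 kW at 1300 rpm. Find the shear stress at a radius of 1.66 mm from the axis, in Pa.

ω = 2π·1300/60 = 136.1 rad/s, so T = P/ω = 244×10³ / 136.1 = 1792 N·m.
J = πd⁴/32 = π(0.0278)⁴/32 = 5.864×10^-8 m⁴.
Shear stress varies linearly with radius: τ = T·r/J = 1792 × 0.00166 / 5.864×10^-8 = 5.074×10^7 Pa.

5.07e7 Pa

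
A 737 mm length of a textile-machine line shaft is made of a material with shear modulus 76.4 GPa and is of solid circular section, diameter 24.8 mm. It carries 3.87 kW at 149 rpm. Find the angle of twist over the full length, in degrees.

ω = 2π·149/60 = 15.60 rad/s, so T = P/ω = 3.87×10³ / 15.60 = 248.0 N·m.
J = πd⁴/32 = π(0.0248)⁴/32 = 3.714×10^-8 m⁴.
θ = T·L/(G·J) = 248.0 × 0.737 / (76.4×10⁹ × 3.714×10^-8) = 0.06443 rad.

3.69°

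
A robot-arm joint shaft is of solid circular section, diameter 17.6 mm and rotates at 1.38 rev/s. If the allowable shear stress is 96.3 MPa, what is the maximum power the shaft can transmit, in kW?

0.894 kW

J = πd⁴/32 = π(0.0176)⁴/32 = 9.420×10^-9 m⁴.
T_max = τ_allow·J/r = 9.63×10^7 × 9.420×10^-9 / 0.00880 = 103.1 N·m.
ω = 2π·1.38 = 8.671 rad/s, so P_max = T_max·ω = 893.8 W.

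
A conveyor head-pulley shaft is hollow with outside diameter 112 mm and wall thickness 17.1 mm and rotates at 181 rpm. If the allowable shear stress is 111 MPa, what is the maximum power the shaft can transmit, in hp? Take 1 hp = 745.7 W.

J = π(d_o⁴ − d_i⁴)/32 = π(0.112⁴ − 0.0778⁴)/32 = 1.185×10^-5 m⁴.
T_max = τ_allow·J/r = 1.11×10^8 × 1.185×10^-5 / 0.0560 = 23490 N·m.
ω = 2π·181/60 = 18.95 rad/s, so P_max = T_max·ω = 4.452×10^5 W.

597 hp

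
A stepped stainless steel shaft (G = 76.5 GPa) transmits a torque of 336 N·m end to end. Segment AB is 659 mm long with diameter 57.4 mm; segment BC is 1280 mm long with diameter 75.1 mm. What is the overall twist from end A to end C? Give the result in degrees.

0.259°

J_AB = π(0.0574)⁴/32 = 1.07×10^-6 m⁴; J_BC = π(0.0751)⁴/32 = 3.12×10^-6 m⁴.
θ = (T/G)·Σ L_i/J_i = (336.0/76.5×10⁹)·(0.659/1.07×10^-6 + 1.28/3.12×10^-6) = 4.516×10^-3 rad.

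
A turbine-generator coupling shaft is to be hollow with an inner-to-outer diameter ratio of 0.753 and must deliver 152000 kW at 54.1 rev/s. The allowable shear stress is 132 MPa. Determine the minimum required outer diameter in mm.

ω = 2π·54.1 = 339.9 rad/s, so T = P/ω = 152000×10³ / 339.9 = 447200 N·m.
For a hollow shaft with d_i/d_o = 0.753: τ_max = 16T/(π d_o³ (1−k⁴)), so d_o = [16T/(π τ_allow (1−k⁴))]^(1/3) = [16·447200/(π·1.32×10^8·0.6785)]^(1/3) = 0.2941 m.

294 mm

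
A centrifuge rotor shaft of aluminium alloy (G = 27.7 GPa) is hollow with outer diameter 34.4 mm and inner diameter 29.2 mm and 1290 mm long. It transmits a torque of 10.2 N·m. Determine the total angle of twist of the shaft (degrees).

0.412°

J = π(d_o⁴ − d_i⁴)/32 = π(0.0344⁴ − 0.0292⁴)/32 = 6.611×10^-8 m⁴.
θ = T·L/(G·J) = 10.20 × 1.29 / (27.7×10⁹ × 6.611×10^-8) = 7.186×10^-3 rad.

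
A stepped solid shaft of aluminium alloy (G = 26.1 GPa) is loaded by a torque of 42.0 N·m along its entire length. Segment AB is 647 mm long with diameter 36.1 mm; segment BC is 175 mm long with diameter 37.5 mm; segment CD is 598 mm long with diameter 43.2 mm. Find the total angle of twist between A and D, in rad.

0.0105 rad

J_AB = π(0.0361)⁴/32 = 1.67×10^-7 m⁴; J_BC = π(0.0375)⁴/32 = 1.94×10^-7 m⁴; J_CD = π(0.0432)⁴/32 = 3.42×10^-7 m⁴.
θ = (T/G)·Σ L_i/J_i = (42.00/26.1×10⁹)·(0.647/1.67×10^-7 + 0.175/1.94×10^-7 + 0.598/3.42×10^-7) = 0.01051 rad.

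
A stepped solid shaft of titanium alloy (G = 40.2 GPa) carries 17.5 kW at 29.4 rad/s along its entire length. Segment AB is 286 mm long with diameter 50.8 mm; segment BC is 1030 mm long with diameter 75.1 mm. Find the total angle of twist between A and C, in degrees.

0.651°

ω = 29.4 rad/s, so T = P/ω = 17.5×10³ / 29.40 = 595.2 N·m.
J_AB = π(0.0508)⁴/32 = 6.54×10^-7 m⁴; J_BC = π(0.0751)⁴/32 = 3.12×10^-6 m⁴.
θ = (T/G)·Σ L_i/J_i = (595.2/40.2×10⁹)·(0.286/6.54×10^-7 + 1.03/3.12×10^-6) = 0.01136 rad.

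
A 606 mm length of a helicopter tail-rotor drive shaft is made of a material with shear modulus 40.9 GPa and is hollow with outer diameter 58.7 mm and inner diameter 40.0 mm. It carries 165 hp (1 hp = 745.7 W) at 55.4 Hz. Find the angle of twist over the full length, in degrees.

0.328°

ω = 2π·55.4 = 348.1 rad/s, so T = P/ω = 165×745.7 / 348.1 = 353.5 N·m.
J = π(d_o⁴ − d_i⁴)/32 = π(0.0587⁴ − 0.0400⁴)/32 = 9.143×10^-7 m⁴.
θ = T·L/(G·J) = 353.5 × 0.606 / (40.9×10⁹ × 9.143×10^-7) = 5.728×10^-3 rad.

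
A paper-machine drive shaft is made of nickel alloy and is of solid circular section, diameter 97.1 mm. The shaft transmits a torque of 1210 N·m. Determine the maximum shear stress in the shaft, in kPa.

6730 kPa

J = πd⁴/32 = π(0.0971)⁴/32 = 8.727×10^-6 m⁴.
τ_max = T·r/J = 1210 × 0.0485 / 8.727×10^-6 = 6.731×10^6 Pa.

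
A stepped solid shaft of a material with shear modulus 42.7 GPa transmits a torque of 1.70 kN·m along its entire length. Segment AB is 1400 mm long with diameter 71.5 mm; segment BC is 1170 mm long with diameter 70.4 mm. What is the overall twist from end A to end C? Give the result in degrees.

J_AB = π(0.0715)⁴/32 = 2.57×10^-6 m⁴; J_BC = π(0.0704)⁴/32 = 2.41×10^-6 m⁴.
θ = (T/G)·Σ L_i/J_i = (1700/42.7×10⁹)·(1.40/2.57×10^-6 + 1.17/2.41×10^-6) = 0.04104 rad.

2.35°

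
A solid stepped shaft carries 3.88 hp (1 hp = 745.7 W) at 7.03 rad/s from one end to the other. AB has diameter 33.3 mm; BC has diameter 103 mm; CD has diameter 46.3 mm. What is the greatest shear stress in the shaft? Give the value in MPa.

56.8 MPa

ω = 7.03 rad/s, so T = P/ω = 3.88×745.7 / 7.030 = 411.6 N·m.
Under the same torque, τ_max = 16T/(πd³) is largest where d is smallest — segment AB (d = 33.3 mm).
τ_max = 16·411.6/(π·(0.0333)³) = 5.676×10^7 Pa.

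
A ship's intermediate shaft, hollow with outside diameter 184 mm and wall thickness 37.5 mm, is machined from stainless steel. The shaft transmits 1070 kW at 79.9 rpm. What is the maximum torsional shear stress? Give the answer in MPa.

119 MPa

ω = 2π·79.9/60 = 8.367 rad/s, so T = P/ω = 1070×10³ / 8.367 = 127900 N·m.
J = π(d_o⁴ − d_i⁴)/32 = π(0.184⁴ − 0.109⁴)/32 = 9.867×10^-5 m⁴.
τ_max = T·r/J = 127900 × 0.0920 / 9.867×10^-5 = 1.192×10^8 Pa.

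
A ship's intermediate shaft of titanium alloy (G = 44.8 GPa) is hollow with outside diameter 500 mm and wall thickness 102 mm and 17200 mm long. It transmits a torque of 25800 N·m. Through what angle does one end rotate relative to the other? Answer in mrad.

J = π(d_o⁴ − d_i⁴)/32 = π(0.500⁴ − 0.296⁴)/32 = 5.382×10^-3 m⁴.
θ = T·L/(G·J) = 25800 × 17.2 / (44.8×10⁹ × 5.382×10^-3) = 1.840×10^-3 rad.

1.84 mrad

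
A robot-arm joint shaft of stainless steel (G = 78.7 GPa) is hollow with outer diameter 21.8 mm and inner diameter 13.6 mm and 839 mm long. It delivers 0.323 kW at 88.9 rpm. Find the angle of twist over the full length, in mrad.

ω = 2π·88.9/60 = 9.310 rad/s, so T = P/ω = 0.323×10³ / 9.310 = 34.70 N·m.
J = π(d_o⁴ − d_i⁴)/32 = π(0.0218⁴ − 0.0136⁴)/32 = 1.881×10^-8 m⁴.
θ = T·L/(G·J) = 34.70 × 0.839 / (78.7×10⁹ × 1.881×10^-8) = 0.01966 rad.

19.7 mrad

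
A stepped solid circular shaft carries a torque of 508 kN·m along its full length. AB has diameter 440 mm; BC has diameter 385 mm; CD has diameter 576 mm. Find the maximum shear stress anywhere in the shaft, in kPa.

45300 kPa

Under the same torque, τ_max = 16T/(πd³) is largest where d is smallest — segment BC (d = 385 mm).
τ_max = 16·508000/(π·(0.385)³) = 4.534×10^7 Pa.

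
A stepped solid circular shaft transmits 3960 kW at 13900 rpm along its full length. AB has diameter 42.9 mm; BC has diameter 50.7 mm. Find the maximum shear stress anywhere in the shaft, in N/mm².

ω = 2π·13900/60 = 1456 rad/s, so T = P/ω = 3960×10³ / 1456 = 2721 N·m.
Under the same torque, τ_max = 16T/(πd³) is largest where d is smallest — segment AB (d = 42.9 mm).
τ_max = 16·2721/(π·(0.0429)³) = 1.755×10^8 Pa.

175 N/mm²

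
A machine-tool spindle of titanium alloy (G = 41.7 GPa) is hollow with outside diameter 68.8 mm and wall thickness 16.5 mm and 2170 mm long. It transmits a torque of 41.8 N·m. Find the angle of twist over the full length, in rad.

0.00107 rad

J = π(d_o⁴ − d_i⁴)/32 = π(0.0688⁴ − 0.0358⁴)/32 = 2.038×10^-6 m⁴.
θ = T·L/(G·J) = 41.80 × 2.17 / (41.7×10⁹ × 2.038×10^-6) = 1.067×10^-3 rad.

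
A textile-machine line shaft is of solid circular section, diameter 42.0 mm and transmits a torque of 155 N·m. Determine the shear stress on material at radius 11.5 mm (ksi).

0.846 ksi

J = πd⁴/32 = π(0.0420)⁴/32 = 3.055×10^-7 m⁴.
Shear stress varies linearly with radius: τ = T·r/J = 155.0 × 0.0115 / 3.055×10^-7 = 5.835×10^6 Pa.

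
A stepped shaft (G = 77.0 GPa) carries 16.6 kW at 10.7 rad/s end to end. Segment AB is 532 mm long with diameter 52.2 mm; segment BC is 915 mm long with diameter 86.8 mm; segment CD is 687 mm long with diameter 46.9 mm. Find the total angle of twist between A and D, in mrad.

ω = 10.7 rad/s, so T = P/ω = 16.6×10³ / 10.70 = 1551 N·m.
J_AB = π(0.0522)⁴/32 = 7.29×10^-7 m⁴; J_BC = π(0.0868)⁴/32 = 5.57×10^-6 m⁴; J_CD = π(0.0469)⁴/32 = 4.75×10^-7 m⁴.
θ = (T/G)·Σ L_i/J_i = (1551/77.0×10⁹)·(0.532/7.29×10^-7 + 0.915/5.57×10^-6 + 0.687/4.75×10^-7) = 0.04715 rad.

47.2 mrad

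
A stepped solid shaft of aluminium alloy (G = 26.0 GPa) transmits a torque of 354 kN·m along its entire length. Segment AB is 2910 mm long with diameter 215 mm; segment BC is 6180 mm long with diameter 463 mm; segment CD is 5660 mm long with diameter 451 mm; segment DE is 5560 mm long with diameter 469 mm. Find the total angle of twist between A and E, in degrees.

J_AB = π(0.215)⁴/32 = 2.10×10^-4 m⁴; J_BC = π(0.463)⁴/32 = 4.51×10^-3 m⁴; J_CD = π(0.451)⁴/32 = 4.06×10^-3 m⁴; J_DE = π(0.469)⁴/32 = 4.75×10^-3 m⁴.
θ = (T/G)·Σ L_i/J_i = (354000/26.0×10⁹)·(2.91/2.10×10^-4 + 6.18/4.51×10^-3 + 5.66/4.06×10^-3 + 5.56/4.75×10^-3) = 0.2424 rad.

13.9°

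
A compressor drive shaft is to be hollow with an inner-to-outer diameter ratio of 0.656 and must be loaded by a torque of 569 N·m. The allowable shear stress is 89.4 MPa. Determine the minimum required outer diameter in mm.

34.1 mm

For a hollow shaft with d_i/d_o = 0.656: τ_max = 16T/(π d_o³ (1−k⁴)), so d_o = [16T/(π τ_allow (1−k⁴))]^(1/3) = [16·569.0/(π·8.94×10^7·0.8148)]^(1/3) = 0.03414 m.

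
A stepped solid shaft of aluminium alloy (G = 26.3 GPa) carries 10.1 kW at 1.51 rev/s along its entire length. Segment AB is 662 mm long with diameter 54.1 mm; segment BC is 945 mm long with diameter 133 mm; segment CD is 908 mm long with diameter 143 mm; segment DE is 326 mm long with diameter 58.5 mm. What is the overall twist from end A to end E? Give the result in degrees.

2.61°

ω = 2π·1.51 = 9.488 rad/s, so T = P/ω = 10.1×10³ / 9.488 = 1065 N·m.
J_AB = π(0.0541)⁴/32 = 8.41×10^-7 m⁴; J_BC = π(0.133)⁴/32 = 3.07×10^-5 m⁴; J_CD = π(0.143)⁴/32 = 4.11×10^-5 m⁴; J_DE = π(0.0585)⁴/32 = 1.15×10^-6 m⁴.
θ = (T/G)·Σ L_i/J_i = (1065/26.3×10⁹)·(0.662/8.41×10^-7 + 0.945/3.07×10^-5 + 0.908/4.11×10^-5 + 0.326/1.15×10^-6) = 0.04548 rad.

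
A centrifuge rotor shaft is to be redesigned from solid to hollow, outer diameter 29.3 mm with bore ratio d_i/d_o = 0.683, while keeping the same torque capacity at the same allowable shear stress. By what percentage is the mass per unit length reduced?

Equal τ_max and T ⇒ the solid shaft needs d_s³ = d_o³(1−k⁴), so d_s = 29.3·(1−0.683⁴)^(1/3) = 27.00 mm.
Area ratio A_h/A_s = d_o²(1−k²)/d_s² = (1−k²)/(1−k⁴)^(2/3) = 0.6283.
Mass saving = 1 − 0.6283 = 37.2 %.

37.2 %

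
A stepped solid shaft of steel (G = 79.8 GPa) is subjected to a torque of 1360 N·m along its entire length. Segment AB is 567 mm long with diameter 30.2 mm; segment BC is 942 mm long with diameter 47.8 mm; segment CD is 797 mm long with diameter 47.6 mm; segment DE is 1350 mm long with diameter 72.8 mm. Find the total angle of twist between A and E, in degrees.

J_AB = π(0.0302)⁴/32 = 8.17×10^-8 m⁴; J_BC = π(0.0478)⁴/32 = 5.13×10^-7 m⁴; J_CD = π(0.0476)⁴/32 = 5.04×10^-7 m⁴; J_DE = π(0.0728)⁴/32 = 2.76×10^-6 m⁴.
θ = (T/G)·Σ L_i/J_i = (1360/79.8×10⁹)·(0.567/8.17×10^-8 + 0.942/5.13×10^-7 + 0.797/5.04×10^-7 + 1.35/2.76×10^-6) = 0.1849 rad.

10.6°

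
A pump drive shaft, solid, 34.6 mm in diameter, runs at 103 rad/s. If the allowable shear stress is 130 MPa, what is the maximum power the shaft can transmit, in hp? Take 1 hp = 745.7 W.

146 hp

J = πd⁴/32 = π(0.0346)⁴/32 = 1.407×10^-7 m⁴.
T_max = τ_allow·J/r = 1.30×10^8 × 1.407×10^-7 / 0.0173 = 1057 N·m.
ω = 103 rad/s, so P_max = T_max·ω = 1.089×10^5 W.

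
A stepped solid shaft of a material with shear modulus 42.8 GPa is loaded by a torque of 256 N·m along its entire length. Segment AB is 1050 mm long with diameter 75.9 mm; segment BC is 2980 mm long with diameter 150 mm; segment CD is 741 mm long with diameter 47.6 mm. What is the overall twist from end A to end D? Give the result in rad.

J_AB = π(0.0759)⁴/32 = 3.26×10^-6 m⁴; J_BC = π(0.150)⁴/32 = 4.97×10^-5 m⁴; J_CD = π(0.0476)⁴/32 = 5.04×10^-7 m⁴.
θ = (T/G)·Σ L_i/J_i = (256.0/42.8×10⁹)·(1.05/3.26×10^-6 + 2.98/4.97×10^-5 + 0.741/5.04×10^-7) = 0.01108 rad.

0.0111 rad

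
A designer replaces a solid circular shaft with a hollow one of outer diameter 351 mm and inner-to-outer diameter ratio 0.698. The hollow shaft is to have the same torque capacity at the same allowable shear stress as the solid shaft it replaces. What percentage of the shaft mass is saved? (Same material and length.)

Equal τ_max and T ⇒ the solid shaft needs d_s³ = d_o³(1−k⁴), so d_s = 351·(1−0.698⁴)^(1/3) = 320.7 mm.
Area ratio A_h/A_s = d_o²(1−k²)/d_s² = (1−k²)/(1−k⁴)^(2/3) = 0.6143.
Mass saving = 1 − 0.6143 = 38.6 %.

38.6 %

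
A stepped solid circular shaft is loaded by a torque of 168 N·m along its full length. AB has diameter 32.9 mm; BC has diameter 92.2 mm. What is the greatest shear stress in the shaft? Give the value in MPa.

24.0 MPa

Under the same torque, τ_max = 16T/(πd³) is largest where d is smallest — segment AB (d = 32.9 mm).
τ_max = 16·168.0/(π·(0.0329)³) = 2.403×10^7 Pa.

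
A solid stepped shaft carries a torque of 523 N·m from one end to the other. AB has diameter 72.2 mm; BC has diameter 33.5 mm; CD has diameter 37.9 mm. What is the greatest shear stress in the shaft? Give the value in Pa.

Under the same torque, τ_max = 16T/(πd³) is largest where d is smallest — segment BC (d = 33.5 mm).
τ_max = 16·523.0/(π·(0.0335)³) = 7.085×10^7 Pa.

7.08e7 Pa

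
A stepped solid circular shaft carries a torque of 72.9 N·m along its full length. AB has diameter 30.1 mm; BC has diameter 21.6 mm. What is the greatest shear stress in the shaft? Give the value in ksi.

Under the same torque, τ_max = 16T/(πd³) is largest where d is smallest — segment BC (d = 21.6 mm).
τ_max = 16·72.90/(π·(0.0216)³) = 3.684×10^7 Pa.

5.34 ksi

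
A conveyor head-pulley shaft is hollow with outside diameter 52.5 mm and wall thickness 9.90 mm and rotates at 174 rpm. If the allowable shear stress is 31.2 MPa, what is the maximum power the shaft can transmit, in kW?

J = π(d_o⁴ − d_i⁴)/32 = π(0.0525⁴ − 0.0327⁴)/32 = 6.336×10^-7 m⁴.
T_max = τ_allow·J/r = 3.12×10^7 × 6.336×10^-7 / 0.0262 = 753.0 N·m.
ω = 2π·174/60 = 18.22 rad/s, so P_max = T_max·ω = 1.372×10^4 W.

13.7 kW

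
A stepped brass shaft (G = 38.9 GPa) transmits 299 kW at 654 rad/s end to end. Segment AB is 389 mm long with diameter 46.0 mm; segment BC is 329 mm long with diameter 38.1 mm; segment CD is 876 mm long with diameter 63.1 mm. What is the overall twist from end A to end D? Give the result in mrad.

35.7 mrad

ω = 654 rad/s, so T = P/ω = 299×10³ / 654.0 = 457.2 N·m.
J_AB = π(0.0460)⁴/32 = 4.40×10^-7 m⁴; J_BC = π(0.0381)⁴/32 = 2.07×10^-7 m⁴; J_CD = π(0.0631)⁴/32 = 1.56×10^-6 m⁴.
θ = (T/G)·Σ L_i/J_i = (457.2/38.9×10⁹)·(0.389/4.40×10^-7 + 0.329/2.07×10^-7 + 0.876/1.56×10^-6) = 0.03571 rad.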